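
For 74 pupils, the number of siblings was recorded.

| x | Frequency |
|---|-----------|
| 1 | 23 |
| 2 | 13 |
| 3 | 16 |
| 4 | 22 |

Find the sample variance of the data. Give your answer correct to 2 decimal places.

1.49

Values: 1, 2, 3, 4
n = 74, Σfx = 185, mean = 2.5000
Σfx² = 571
Σf(x − x̄)² = Σfx² − (Σfx)²/n = 571 − 185²/74 = 108.5000
Sample variance = 108.5000 / 73 = 1.4863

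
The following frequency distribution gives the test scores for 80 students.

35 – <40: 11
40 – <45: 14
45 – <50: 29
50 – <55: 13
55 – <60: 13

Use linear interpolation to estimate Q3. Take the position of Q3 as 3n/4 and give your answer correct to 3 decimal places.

52.308

Cumulative frequencies: 11, 25, 54, 67, 80
n = 80; position = 3n/4 = 60.
This falls in the class 50 – <55: L = 50, F = 54, f = 13, h = 5.
Upper quartile ≈ 50 + ((60 − 54) / 13) × 5 = 52.3077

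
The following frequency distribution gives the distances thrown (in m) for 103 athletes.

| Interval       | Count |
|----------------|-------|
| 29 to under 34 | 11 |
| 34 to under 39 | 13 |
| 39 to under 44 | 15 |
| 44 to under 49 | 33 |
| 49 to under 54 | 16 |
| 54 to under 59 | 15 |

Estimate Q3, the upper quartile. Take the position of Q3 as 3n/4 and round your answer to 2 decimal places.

Cumulative frequencies: 11, 24, 39, 72, 88, 103
n = 103; position = 3n/4 = 77.25.
This falls in the class 49 to under 54: L = 49, F = 72, f = 16, h = 5.
Upper quartile ≈ 49 + ((77.25 − 72) / 16) × 5 = 50.6406

50.64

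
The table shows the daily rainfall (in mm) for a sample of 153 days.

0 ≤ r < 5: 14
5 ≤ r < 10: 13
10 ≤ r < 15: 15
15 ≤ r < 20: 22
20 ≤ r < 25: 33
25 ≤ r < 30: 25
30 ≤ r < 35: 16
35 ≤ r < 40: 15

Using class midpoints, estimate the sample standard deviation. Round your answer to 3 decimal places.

10.210

Midpoints: 2.5, 7.5, 12.5, 17.5, 22.5, 27.5, 32.5, 37.5
n = 153, Σfm = 3217.5, mean = 21.0294
Σfm² = 83506.25
Σf(m − x̄)² = Σfm² − (Σfm)²/n = 83506.25 − 3217.5²/153 = 15844.1176
Sample variance = 15844.1176 / 152 = 104.2376
Standard deviation = √104.2376 = 10.2097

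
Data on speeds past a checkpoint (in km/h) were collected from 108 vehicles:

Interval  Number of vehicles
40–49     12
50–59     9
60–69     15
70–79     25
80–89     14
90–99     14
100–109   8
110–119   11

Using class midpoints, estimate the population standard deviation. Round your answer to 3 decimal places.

20.670

Midpoints: 44.5, 54.5, 64.5, 74.5, 84.5, 94.5, 104.5, 114.5
n = 108, Σfm = 8456, mean = 78.2963
Σfm² = 708217
Σf(m − x̄)² = Σfm² − (Σfm)²/n = 708217 − 8456²/108 = 46143.5185
Population variance = 46143.5185 / 108 = 427.2548
Standard deviation = √427.2548 = 20.6701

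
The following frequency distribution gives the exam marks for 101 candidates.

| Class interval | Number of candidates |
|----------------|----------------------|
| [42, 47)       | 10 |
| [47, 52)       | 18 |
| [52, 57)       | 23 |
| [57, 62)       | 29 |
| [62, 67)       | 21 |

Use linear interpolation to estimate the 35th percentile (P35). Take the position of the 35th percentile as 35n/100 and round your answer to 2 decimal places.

Cumulative frequencies: 10, 28, 51, 80, 101
n = 101; position = 35n/100 = 35.35.
This falls in the class [52, 57): L = 52, F = 28, f = 23, h = 5.
35th percentile ≈ 52 + ((35.35 − 28) / 23) × 5 = 53.5978

53.60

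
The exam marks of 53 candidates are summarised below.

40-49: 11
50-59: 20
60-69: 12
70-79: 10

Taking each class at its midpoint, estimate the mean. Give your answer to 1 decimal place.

58.5

Midpoints: 44.5, 54.5, 64.5, 74.5
Σfm = 11×44.5 + 20×54.5 + 12×64.5 + 10×74.5 = 3098.5
n = Σf = 53
Mean = 3098.5 / 53 = 58.4623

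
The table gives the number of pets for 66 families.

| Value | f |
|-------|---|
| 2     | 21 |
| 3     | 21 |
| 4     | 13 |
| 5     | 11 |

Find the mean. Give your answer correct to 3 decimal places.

3.212

Values: 2, 3, 4, 5
Σfx = 21×2 + 21×3 + 13×4 + 11×5 = 212
n = Σf = 66
Mean = 212 / 66 = 3.2121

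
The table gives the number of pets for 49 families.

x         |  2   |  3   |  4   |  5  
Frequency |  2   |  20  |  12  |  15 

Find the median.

4

Cumulative frequencies: 2, 22, 34, 49
n = 49, so the median is the value in position (n+1)/2 = 25.
Position 25 falls at value 4.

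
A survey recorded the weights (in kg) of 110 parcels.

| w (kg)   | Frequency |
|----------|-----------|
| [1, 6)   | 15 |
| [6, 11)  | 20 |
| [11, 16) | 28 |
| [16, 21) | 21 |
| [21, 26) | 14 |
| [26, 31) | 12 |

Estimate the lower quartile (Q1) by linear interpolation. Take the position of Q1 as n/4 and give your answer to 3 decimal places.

9.125

Cumulative frequencies: 15, 35, 63, 84, 98, 110
n = 110; position = n/4 = 27.5.
This falls in the class [6, 11): L = 6, F = 15, f = 20, h = 5.
Lower quartile ≈ 6 + ((27.5 − 15) / 20) × 5 = 9.1250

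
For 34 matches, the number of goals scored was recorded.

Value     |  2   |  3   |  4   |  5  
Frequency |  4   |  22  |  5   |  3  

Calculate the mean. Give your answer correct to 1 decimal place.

Values: 2, 3, 4, 5
Σfx = 4×2 + 22×3 + 5×4 + 3×5 = 109
n = Σf = 34
Mean = 109 / 34 = 3.2059

3.2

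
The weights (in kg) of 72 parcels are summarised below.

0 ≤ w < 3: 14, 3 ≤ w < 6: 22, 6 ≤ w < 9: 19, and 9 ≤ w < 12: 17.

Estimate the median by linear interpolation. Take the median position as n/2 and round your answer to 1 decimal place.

6.0

Cumulative frequencies: 14, 36, 55, 72
n = 72; position = n/2 = 36.
This falls in the class 3 ≤ w < 6: L = 3, F = 14, f = 22, h = 3.
Median ≈ 3 + ((36 − 14) / 22) × 3 = 6.0000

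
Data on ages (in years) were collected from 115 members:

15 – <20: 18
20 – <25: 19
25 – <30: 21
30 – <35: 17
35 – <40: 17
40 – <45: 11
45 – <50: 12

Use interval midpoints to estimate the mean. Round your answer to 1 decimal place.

Midpoints: 17.5, 22.5, 27.5, 32.5, 37.5, 42.5, 47.5
Σfm = 18×17.5 + 19×22.5 + 21×27.5 + 17×32.5 + 17×37.5 + 11×42.5 + 12×47.5 = 3547.5
n = Σf = 115
Mean = 3547.5 / 115 = 30.8478

30.8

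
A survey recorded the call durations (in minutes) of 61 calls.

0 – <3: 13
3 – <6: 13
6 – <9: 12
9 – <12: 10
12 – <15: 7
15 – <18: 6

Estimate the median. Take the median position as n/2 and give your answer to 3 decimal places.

Cumulative frequencies: 13, 26, 38, 48, 55, 61
n = 61; position = n/2 = 30.5.
This falls in the class 6 – <9: L = 6, F = 26, f = 12, h = 3.
Median ≈ 6 + ((30.5 − 26) / 12) × 3 = 7.1250

7.125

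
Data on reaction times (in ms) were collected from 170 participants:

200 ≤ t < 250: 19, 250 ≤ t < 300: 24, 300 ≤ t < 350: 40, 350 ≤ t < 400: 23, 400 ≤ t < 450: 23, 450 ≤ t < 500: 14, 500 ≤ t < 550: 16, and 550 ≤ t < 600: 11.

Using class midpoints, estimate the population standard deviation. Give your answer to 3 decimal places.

Midpoints: 225, 275, 325, 375, 425, 475, 525, 575
n = 170, Σfm = 63650, mean = 374.4118
Σfm² = 25596250
Σf(m − x̄)² = Σfm² − (Σfm)²/n = 25596250 − 63650²/170 = 1764941.1765
Population variance = 1764941.1765 / 170 = 10382.0069
Standard deviation = √10382.0069 = 101.8921

101.892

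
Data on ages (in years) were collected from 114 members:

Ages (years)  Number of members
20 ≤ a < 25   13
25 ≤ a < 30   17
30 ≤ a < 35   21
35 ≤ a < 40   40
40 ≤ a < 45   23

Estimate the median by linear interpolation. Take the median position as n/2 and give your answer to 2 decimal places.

35.75

Cumulative frequencies: 13, 30, 51, 91, 114
n = 114; position = n/2 = 57.
This falls in the class 35 ≤ a < 40: L = 35, F = 51, f = 40, h = 5.
Median ≈ 35 + ((57 − 51) / 40) × 5 = 35.7500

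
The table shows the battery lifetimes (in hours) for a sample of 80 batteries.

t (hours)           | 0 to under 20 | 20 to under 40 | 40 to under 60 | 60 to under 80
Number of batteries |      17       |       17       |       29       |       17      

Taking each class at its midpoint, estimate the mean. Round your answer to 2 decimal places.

41.50

Midpoints: 10, 30, 50, 70
Σfm = 17×10 + 17×30 + 29×50 + 17×70 = 3320
n = Σf = 80
Mean = 3320 / 80 = 41.5000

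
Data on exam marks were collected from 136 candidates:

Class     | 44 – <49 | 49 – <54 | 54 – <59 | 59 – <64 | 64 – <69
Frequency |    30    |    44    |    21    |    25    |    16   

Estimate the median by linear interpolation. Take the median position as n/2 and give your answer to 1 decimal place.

Cumulative frequencies: 30, 74, 95, 120, 136
n = 136; position = n/2 = 68.
This falls in the class 49 – <54: L = 49, F = 30, f = 44, h = 5.
Median ≈ 49 + ((68 − 30) / 44) × 5 = 53.3182

53.3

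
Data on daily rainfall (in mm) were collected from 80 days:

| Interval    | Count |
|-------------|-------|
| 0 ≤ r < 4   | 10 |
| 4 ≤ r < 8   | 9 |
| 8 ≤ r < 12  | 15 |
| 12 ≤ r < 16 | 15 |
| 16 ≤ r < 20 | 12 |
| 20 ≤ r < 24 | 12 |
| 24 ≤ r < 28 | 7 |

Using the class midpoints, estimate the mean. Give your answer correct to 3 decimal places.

Midpoints: 2, 6, 10, 14, 18, 22, 26
Σfm = 10×2 + 9×6 + 15×10 + 15×14 + 12×18 + 12×22 + 7×26 = 1096
n = Σf = 80
Mean = 1096 / 80 = 13.7000

13.700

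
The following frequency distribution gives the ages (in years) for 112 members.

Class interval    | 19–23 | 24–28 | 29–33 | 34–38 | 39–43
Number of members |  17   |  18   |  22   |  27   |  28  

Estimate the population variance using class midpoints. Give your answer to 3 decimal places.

Midpoints: 21, 26, 31, 36, 41
n = 112, Σfm = 3627, mean = 32.3839
Σfm² = 122867
Σf(m − x̄)² = Σfm² − (Σfm)²/n = 122867 − 3627²/112 = 5410.4911
Population variance = 5410.4911 / 112 = 48.3080

48.308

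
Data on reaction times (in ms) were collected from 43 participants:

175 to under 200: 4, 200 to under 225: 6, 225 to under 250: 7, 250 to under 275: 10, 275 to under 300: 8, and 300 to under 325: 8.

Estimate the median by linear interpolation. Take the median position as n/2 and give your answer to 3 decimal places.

261.250

Cumulative frequencies: 4, 10, 17, 27, 35, 43
n = 43; position = n/2 = 21.5.
This falls in the class 250 to under 275: L = 250, F = 17, f = 10, h = 25.
Median ≈ 250 + ((21.5 − 17) / 10) × 25 = 261.2500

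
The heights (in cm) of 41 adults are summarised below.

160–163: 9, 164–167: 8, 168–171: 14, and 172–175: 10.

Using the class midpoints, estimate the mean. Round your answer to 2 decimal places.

Midpoints: 161.5, 165.5, 169.5, 173.5
Σfm = 9×161.5 + 8×165.5 + 14×169.5 + 10×173.5 = 6885.5
n = Σf = 41
Mean = 6885.5 / 41 = 167.9390

167.94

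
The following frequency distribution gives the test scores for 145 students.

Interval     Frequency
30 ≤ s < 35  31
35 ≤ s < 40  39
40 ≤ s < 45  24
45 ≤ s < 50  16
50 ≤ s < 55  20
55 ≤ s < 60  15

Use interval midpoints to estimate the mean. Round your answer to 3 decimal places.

Midpoints: 32.5, 37.5, 42.5, 47.5, 52.5, 57.5
Σfm = 31×32.5 + 39×37.5 + 24×42.5 + 16×47.5 + 20×52.5 + 15×57.5 = 6162.5
n = Σf = 145
Mean = 6162.5 / 145 = 42.5000

42.500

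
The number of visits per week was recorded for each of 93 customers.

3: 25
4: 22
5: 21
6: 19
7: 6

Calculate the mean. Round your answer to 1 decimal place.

Values: 3, 4, 5, 6, 7
Σfx = 25×3 + 22×4 + 21×5 + 19×6 + 6×7 = 424
n = Σf = 93
Mean = 424 / 93 = 4.5591

4.6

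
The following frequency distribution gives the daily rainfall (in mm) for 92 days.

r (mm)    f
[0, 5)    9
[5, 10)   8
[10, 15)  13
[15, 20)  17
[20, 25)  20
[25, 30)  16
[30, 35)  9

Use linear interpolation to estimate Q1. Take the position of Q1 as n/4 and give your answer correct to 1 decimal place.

12.3

Cumulative frequencies: 9, 17, 30, 47, 67, 83, 92
n = 92; position = n/4 = 23.
This falls in the class [10, 15): L = 10, F = 17, f = 13, h = 5.
Lower quartile ≈ 10 + ((23 − 17) / 13) × 5 = 12.3077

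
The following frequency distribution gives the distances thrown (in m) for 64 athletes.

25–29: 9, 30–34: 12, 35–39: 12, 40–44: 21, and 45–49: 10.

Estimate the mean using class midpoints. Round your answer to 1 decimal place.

Midpoints: 27, 32, 37, 42, 47
Σfm = 9×27 + 12×32 + 12×37 + 21×42 + 10×47 = 2423
n = Σf = 64
Mean = 2423 / 64 = 37.8594

37.9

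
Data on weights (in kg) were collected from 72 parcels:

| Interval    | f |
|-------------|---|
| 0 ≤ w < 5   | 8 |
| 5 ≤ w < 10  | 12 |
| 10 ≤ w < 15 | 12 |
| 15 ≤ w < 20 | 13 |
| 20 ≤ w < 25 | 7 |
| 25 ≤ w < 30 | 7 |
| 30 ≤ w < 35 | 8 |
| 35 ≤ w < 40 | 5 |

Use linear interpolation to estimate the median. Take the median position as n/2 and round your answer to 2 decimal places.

16.54

Cumulative frequencies: 8, 20, 32, 45, 52, 59, 67, 72
n = 72; position = n/2 = 36.
This falls in the class 15 ≤ w < 20: L = 15, F = 32, f = 13, h = 5.
Median ≈ 15 + ((36 − 32) / 13) × 5 = 16.5385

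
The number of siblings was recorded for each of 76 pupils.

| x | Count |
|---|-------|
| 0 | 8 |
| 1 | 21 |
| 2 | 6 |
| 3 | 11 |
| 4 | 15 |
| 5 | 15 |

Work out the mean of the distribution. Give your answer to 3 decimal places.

Values: 0, 1, 2, 3, 4, 5
Σfx = 8×0 + 21×1 + 6×2 + 11×3 + 15×4 + 15×5 = 201
n = Σf = 76
Mean = 201 / 76 = 2.6447

2.645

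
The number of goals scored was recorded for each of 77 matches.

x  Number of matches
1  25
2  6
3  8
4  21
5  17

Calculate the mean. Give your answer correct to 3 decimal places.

2.987

Values: 1, 2, 3, 4, 5
Σfx = 25×1 + 6×2 + 8×3 + 21×4 + 17×5 = 230
n = Σf = 77
Mean = 230 / 77 = 2.9870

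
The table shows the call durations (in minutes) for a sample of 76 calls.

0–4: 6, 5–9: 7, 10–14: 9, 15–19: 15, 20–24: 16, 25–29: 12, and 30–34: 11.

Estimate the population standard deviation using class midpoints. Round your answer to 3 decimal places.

8.895

Midpoints: 2, 7, 12, 17, 22, 27, 32
n = 76, Σfm = 1452, mean = 19.1053
Σfm² = 33754
Σf(m − x̄)² = Σfm² − (Σfm)²/n = 33754 − 1452²/76 = 6013.1579
Population variance = 6013.1579 / 76 = 79.1205
Standard deviation = √79.1205 = 8.8950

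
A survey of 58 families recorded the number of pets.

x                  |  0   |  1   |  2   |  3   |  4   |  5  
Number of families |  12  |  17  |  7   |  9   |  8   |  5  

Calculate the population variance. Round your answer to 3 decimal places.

2.603

Values: 0, 1, 2, 3, 4, 5
n = 58, Σfx = 115, mean = 1.9828
Σfx² = 379
Σf(x − x̄)² = Σfx² − (Σfx)²/n = 379 − 115²/58 = 150.9828
Population variance = 150.9828 / 58 = 2.6032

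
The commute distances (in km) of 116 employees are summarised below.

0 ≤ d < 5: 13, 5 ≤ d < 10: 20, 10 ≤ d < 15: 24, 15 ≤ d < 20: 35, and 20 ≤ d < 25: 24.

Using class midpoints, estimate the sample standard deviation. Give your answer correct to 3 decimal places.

Midpoints: 2.5, 7.5, 12.5, 17.5, 22.5
n = 116, Σfm = 1635, mean = 14.0948
Σfm² = 27825
Σf(m − x̄)² = Σfm² − (Σfm)²/n = 27825 − 1635²/116 = 4779.9569
Sample variance = 4779.9569 / 115 = 41.5648
Standard deviation = √41.5648 = 6.4471

6.447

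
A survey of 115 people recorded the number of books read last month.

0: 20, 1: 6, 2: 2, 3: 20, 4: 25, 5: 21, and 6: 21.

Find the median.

Cumulative frequencies: 20, 26, 28, 48, 73, 94, 115
n = 115, so the median is the value in position (n+1)/2 = 58.
Position 58 falls at value 4.

4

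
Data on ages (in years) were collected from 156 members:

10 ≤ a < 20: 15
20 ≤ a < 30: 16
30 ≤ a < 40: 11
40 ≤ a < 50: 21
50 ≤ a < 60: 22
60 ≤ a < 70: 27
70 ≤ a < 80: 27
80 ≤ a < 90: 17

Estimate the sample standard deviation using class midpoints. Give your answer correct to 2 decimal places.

Midpoints: 15, 25, 35, 45, 55, 65, 75, 85
n = 156, Σfm = 8390, mean = 53.7821
Σfm² = 524700
Σf(m − x̄)² = Σfm² − (Σfm)²/n = 524700 − 8390²/156 = 73468.5897
Sample variance = 73468.5897 / 155 = 473.9909
Standard deviation = √473.9909 = 21.7713

21.77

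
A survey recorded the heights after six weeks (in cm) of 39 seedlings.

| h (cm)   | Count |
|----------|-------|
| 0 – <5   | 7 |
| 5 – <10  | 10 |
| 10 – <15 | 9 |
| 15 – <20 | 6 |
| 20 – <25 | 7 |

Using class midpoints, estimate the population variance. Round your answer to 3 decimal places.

Midpoints: 2.5, 7.5, 12.5, 17.5, 22.5
n = 39, Σfm = 467.5, mean = 11.9872
Σfm² = 7393.75
Σf(m − x̄)² = Σfm² − (Σfm)²/n = 7393.75 − 467.5²/39 = 1789.7436
Population variance = 1789.7436 / 39 = 45.8909

45.891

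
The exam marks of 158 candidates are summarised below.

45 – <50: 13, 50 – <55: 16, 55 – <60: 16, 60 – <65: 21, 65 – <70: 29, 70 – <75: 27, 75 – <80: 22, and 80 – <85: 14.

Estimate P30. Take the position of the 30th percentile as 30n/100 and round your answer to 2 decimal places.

60.57

Cumulative frequencies: 13, 29, 45, 66, 95, 122, 144, 158
n = 158; position = 30n/100 = 47.4.
This falls in the class 60 – <65: L = 60, F = 45, f = 21, h = 5.
30th percentile ≈ 60 + ((47.4 − 45) / 21) × 5 = 60.5714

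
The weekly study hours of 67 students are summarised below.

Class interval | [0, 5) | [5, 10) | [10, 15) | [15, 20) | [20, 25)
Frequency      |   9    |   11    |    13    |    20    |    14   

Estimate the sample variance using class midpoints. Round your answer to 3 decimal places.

Midpoints: 2.5, 7.5, 12.5, 17.5, 22.5
n = 67, Σfm = 932.5, mean = 13.9179
Σfm² = 15918.75
Σf(m − x̄)² = Σfm² − (Σfm)²/n = 15918.75 − 932.5²/67 = 2940.2985
Sample variance = 2940.2985 / 66 = 44.5500

44.550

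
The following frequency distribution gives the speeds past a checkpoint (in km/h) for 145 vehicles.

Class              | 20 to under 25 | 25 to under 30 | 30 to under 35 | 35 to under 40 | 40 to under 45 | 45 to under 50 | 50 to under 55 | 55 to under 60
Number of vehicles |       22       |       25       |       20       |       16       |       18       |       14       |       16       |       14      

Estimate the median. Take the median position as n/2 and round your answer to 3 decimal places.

36.719

Cumulative frequencies: 22, 47, 67, 83, 101, 115, 131, 145
n = 145; position = n/2 = 72.5.
This falls in the class 35 to under 40: L = 35, F = 67, f = 16, h = 5.
Median ≈ 35 + ((72.5 − 67) / 16) × 5 = 36.7188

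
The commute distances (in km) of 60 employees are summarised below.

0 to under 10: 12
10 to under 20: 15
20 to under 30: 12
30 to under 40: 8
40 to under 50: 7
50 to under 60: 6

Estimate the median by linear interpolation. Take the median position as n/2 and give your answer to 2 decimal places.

22.50

Cumulative frequencies: 12, 27, 39, 47, 54, 60
n = 60; position = n/2 = 30.
This falls in the class 20 to under 30: L = 20, F = 27, f = 12, h = 10.
Median ≈ 20 + ((30 − 27) / 12) × 10 = 22.5000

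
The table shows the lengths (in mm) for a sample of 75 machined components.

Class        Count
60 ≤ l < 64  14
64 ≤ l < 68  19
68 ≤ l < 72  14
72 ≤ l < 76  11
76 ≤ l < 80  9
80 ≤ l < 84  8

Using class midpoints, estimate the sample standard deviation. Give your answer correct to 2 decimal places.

Midpoints: 62, 66, 70, 74, 78, 82
n = 75, Σfm = 5274, mean = 70.3200
Σfm² = 373964
Σf(m − x̄)² = Σfm² − (Σfm)²/n = 373964 − 5274²/75 = 3096.3200
Sample variance = 3096.3200 / 74 = 41.8422
Standard deviation = √41.8422 = 6.4686

6.47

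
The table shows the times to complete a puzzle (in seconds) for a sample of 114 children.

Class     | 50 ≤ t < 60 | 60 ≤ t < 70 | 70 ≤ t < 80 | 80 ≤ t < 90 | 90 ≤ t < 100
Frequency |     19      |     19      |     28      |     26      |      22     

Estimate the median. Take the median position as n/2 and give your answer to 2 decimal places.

76.79

Cumulative frequencies: 19, 38, 66, 92, 114
n = 114; position = n/2 = 57.
This falls in the class 70 ≤ t < 80: L = 70, F = 38, f = 28, h = 10.
Median ≈ 70 + ((57 − 38) / 28) × 10 = 76.7857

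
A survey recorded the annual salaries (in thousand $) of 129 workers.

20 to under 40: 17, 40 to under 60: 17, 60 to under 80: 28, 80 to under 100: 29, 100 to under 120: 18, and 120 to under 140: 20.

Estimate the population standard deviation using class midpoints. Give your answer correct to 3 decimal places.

31.674

Midpoints: 30, 50, 70, 90, 110, 130
n = 129, Σfm = 10510, mean = 81.4729
Σfm² = 985700
Σf(m − x̄)² = Σfm² − (Σfm)²/n = 985700 − 10510²/129 = 129420.1550
Population variance = 129420.1550 / 129 = 1003.2570
Standard deviation = √1003.2570 = 31.6742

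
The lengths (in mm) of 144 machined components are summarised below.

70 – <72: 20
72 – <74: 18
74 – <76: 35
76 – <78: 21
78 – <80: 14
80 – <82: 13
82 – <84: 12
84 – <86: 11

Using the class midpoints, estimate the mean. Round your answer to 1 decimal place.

Midpoints: 71, 73, 75, 77, 79, 81, 83, 85
Σfm = 20×71 + 18×73 + 35×75 + 21×77 + 14×79 + 13×81 + 12×83 + 11×85 = 11066
n = Σf = 144
Mean = 11066 / 144 = 76.8472

76.8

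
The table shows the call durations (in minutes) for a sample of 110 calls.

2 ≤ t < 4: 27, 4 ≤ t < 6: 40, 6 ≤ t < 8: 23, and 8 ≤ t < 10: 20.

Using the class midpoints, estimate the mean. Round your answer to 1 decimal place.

5.7

Midpoints: 3, 5, 7, 9
Σfm = 27×3 + 40×5 + 23×7 + 20×9 = 622
n = Σf = 110
Mean = 622 / 110 = 5.6545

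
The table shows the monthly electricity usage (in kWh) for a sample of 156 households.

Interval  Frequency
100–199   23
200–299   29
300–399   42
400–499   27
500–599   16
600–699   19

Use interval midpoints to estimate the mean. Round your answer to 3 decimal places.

Midpoints: 149.5, 249.5, 349.5, 449.5, 549.5, 649.5
Σfm = 23×149.5 + 29×249.5 + 42×349.5 + 27×449.5 + 16×549.5 + 19×649.5 = 58622
n = Σf = 156
Mean = 58622 / 156 = 375.7821

375.782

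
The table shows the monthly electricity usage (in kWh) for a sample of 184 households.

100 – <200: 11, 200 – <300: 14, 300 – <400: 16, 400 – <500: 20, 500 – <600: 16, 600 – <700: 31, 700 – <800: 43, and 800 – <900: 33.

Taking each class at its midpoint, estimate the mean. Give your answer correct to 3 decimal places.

Midpoints: 150, 250, 350, 450, 550, 650, 750, 850
Σfm = 11×150 + 14×250 + 16×350 + 20×450 + 16×550 + 31×650 + 43×750 + 33×850 = 109000
n = Σf = 184
Mean = 109000 / 184 = 592.3913

592.391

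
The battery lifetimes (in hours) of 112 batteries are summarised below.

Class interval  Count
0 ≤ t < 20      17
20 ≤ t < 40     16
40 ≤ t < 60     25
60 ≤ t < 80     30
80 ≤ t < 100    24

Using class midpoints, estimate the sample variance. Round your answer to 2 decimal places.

Midpoints: 10, 30, 50, 70, 90
n = 112, Σfm = 6160, mean = 55.0000
Σfm² = 420000
Σf(m − x̄)² = Σfm² − (Σfm)²/n = 420000 − 6160²/112 = 81200.0000
Sample variance = 81200.0000 / 111 = 731.5315

731.53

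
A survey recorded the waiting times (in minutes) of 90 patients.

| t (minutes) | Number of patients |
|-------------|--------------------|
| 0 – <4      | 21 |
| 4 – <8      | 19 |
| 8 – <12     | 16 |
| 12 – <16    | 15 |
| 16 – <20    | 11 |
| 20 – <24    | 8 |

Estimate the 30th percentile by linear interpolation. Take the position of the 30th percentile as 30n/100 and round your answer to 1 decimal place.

Cumulative frequencies: 21, 40, 56, 71, 82, 90
n = 90; position = 30n/100 = 27.
This falls in the class 4 – <8: L = 4, F = 21, f = 19, h = 4.
30th percentile ≈ 4 + ((27 − 21) / 19) × 4 = 5.2632

5.3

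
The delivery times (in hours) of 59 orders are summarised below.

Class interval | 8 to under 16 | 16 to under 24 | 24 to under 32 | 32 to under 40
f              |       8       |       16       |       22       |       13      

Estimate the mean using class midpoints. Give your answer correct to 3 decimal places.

Midpoints: 12, 20, 28, 36
Σfm = 8×12 + 16×20 + 22×28 + 13×36 = 1500
n = Σf = 59
Mean = 1500 / 59 = 25.4237

25.424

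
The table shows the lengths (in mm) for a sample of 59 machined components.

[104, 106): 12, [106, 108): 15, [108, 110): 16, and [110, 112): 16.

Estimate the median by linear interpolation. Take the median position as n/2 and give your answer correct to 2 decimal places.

Cumulative frequencies: 12, 27, 43, 59
n = 59; position = n/2 = 29.5.
This falls in the class [108, 110): L = 108, F = 27, f = 16, h = 2.
Median ≈ 108 + ((29.5 − 27) / 16) × 2 = 108.3125

108.31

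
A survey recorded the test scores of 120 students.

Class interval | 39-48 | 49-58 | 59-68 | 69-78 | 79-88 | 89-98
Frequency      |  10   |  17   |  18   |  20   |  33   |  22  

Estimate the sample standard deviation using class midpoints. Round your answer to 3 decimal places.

15.793

Midpoints: 43.5, 53.5, 63.5, 73.5, 83.5, 93.5
n = 120, Σfm = 8770, mean = 73.0833
Σfm² = 670620
Σf(m − x̄)² = Σfm² − (Σfm)²/n = 670620 − 8770²/120 = 29679.1667
Sample variance = 29679.1667 / 119 = 249.4048
Standard deviation = √249.4048 = 15.7926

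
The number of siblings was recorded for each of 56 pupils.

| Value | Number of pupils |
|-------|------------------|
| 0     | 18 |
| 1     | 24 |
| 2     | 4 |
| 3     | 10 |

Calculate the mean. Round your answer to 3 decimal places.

1.107

Values: 0, 1, 2, 3
Σfx = 18×0 + 24×1 + 4×2 + 10×3 = 62
n = Σf = 56
Mean = 62 / 56 = 1.1071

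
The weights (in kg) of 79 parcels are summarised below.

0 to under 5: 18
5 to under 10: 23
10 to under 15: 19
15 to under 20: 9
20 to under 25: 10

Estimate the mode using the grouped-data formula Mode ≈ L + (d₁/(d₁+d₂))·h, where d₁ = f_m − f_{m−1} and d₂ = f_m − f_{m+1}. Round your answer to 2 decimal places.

Modal class: 5 to under 10 (highest frequency 23).
d₁ = 23 − 18 = 5, d₂ = 23 − 19 = 4
Mode ≈ 5 + (5/(5+4)) × 5 = 5 + 2.7778 = 7.7778

7.78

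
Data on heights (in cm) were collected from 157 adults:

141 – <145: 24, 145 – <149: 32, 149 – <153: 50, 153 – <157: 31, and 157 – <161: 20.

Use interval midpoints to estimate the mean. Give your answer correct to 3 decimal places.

150.771

Midpoints: 143, 147, 151, 155, 159
Σfm = 24×143 + 32×147 + 50×151 + 31×155 + 20×159 = 23671
n = Σf = 157
Mean = 23671 / 157 = 150.7707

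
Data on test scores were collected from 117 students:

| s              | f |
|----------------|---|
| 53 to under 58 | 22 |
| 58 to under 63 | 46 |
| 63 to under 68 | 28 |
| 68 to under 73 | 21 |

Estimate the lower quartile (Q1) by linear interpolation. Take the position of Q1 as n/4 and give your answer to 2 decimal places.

Cumulative frequencies: 22, 68, 96, 117
n = 117; position = n/4 = 29.25.
This falls in the class 58 to under 63: L = 58, F = 22, f = 46, h = 5.
Lower quartile ≈ 58 + ((29.25 − 22) / 46) × 5 = 58.7880

58.79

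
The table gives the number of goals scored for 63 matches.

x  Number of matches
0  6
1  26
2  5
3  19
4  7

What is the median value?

Cumulative frequencies: 6, 32, 37, 56, 63
n = 63, so the median is the value in position (n+1)/2 = 32.
Position 32 falls at value 1.

1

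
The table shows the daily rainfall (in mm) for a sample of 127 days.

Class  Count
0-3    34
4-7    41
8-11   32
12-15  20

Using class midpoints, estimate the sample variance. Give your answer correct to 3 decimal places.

Midpoints: 1.5, 5.5, 9.5, 13.5
n = 127, Σfm = 850.5, mean = 6.6969
Σfm² = 7849.75
Σf(m − x̄)² = Σfm² − (Σfm)²/n = 7849.75 − 850.5²/127 = 2154.0787
Sample variance = 2154.0787 / 126 = 17.0959

17.096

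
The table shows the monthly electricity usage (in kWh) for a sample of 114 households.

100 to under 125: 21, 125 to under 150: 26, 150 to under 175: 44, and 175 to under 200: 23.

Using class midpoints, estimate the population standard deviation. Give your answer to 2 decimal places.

25.14

Midpoints: 112.5, 137.5, 162.5, 187.5
n = 114, Σfm = 17400, mean = 152.6316
Σfm² = 2727812.5
Σf(m − x̄)² = Σfm² − (Σfm)²/n = 2727812.5 − 17400²/114 = 72023.0263
Population variance = 72023.0263 / 114 = 631.7809
Standard deviation = √631.7809 = 25.1353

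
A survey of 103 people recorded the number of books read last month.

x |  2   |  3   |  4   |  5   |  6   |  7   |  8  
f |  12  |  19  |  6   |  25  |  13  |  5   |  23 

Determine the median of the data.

Cumulative frequencies: 12, 31, 37, 62, 75, 80, 103
n = 103, so the median is the value in position (n+1)/2 = 52.
Position 52 falls at value 5.

5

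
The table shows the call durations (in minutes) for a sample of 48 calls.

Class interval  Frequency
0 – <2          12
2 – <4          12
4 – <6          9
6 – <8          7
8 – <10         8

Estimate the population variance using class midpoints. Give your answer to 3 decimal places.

Midpoints: 1, 3, 5, 7, 9
n = 48, Σfm = 214, mean = 4.4583
Σfm² = 1336
Σf(m − x̄)² = Σfm² − (Σfm)²/n = 1336 − 214²/48 = 381.9167
Population variance = 381.9167 / 48 = 7.9566

7.957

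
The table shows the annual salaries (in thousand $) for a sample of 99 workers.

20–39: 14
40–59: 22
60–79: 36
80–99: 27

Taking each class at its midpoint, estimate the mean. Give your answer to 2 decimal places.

Midpoints: 29.5, 49.5, 69.5, 89.5
Σfm = 14×29.5 + 22×49.5 + 36×69.5 + 27×89.5 = 6420.5
n = Σf = 99
Mean = 6420.5 / 99 = 64.8535

64.85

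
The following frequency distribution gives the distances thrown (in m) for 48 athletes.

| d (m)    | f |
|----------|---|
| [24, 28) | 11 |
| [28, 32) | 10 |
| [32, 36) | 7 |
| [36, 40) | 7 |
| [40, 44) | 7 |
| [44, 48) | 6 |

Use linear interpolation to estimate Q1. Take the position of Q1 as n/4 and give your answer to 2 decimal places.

28.40

Cumulative frequencies: 11, 21, 28, 35, 42, 48
n = 48; position = n/4 = 12.
This falls in the class [28, 32): L = 28, F = 11, f = 10, h = 4.
Lower quartile ≈ 28 + ((12 − 11) / 10) × 4 = 28.4000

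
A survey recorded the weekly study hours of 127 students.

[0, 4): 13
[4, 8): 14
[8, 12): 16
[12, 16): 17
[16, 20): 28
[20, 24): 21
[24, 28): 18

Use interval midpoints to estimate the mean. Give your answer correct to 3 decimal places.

Midpoints: 2, 6, 10, 14, 18, 22, 26
Σfm = 13×2 + 14×6 + 16×10 + 17×14 + 28×18 + 21×22 + 18×26 = 1942
n = Σf = 127
Mean = 1942 / 127 = 15.2913

15.291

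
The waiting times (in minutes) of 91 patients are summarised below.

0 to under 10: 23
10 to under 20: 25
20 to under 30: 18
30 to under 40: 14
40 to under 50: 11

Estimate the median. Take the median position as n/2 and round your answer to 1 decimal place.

19.0

Cumulative frequencies: 23, 48, 66, 80, 91
n = 91; position = n/2 = 45.5.
This falls in the class 10 to under 20: L = 10, F = 23, f = 25, h = 10.
Median ≈ 10 + ((45.5 − 23) / 25) × 10 = 19.0000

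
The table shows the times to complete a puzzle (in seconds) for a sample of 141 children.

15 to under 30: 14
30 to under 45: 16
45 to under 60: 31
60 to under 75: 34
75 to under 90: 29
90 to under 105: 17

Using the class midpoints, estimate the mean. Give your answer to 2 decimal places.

63.03

Midpoints: 22.5, 37.5, 52.5, 67.5, 82.5, 97.5
Σfm = 14×22.5 + 16×37.5 + 31×52.5 + 34×67.5 + 29×82.5 + 17×97.5 = 8887.5
n = Σf = 141
Mean = 8887.5 / 141 = 63.0319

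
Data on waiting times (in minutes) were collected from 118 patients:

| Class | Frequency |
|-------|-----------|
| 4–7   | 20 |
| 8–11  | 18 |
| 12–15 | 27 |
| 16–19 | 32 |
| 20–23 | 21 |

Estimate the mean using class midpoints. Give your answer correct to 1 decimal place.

14.0

Midpoints: 5.5, 9.5, 13.5, 17.5, 21.5
Σfm = 20×5.5 + 18×9.5 + 27×13.5 + 32×17.5 + 21×21.5 = 1657
n = Σf = 118
Mean = 1657 / 118 = 14.0424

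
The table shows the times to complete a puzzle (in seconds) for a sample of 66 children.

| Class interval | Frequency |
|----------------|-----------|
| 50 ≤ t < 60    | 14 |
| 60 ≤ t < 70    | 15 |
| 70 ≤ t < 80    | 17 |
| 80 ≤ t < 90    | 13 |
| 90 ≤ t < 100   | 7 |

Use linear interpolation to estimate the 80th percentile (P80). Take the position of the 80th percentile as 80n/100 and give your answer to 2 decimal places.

Cumulative frequencies: 14, 29, 46, 59, 66
n = 66; position = 80n/100 = 52.8.
This falls in the class 80 ≤ t < 90: L = 80, F = 46, f = 13, h = 10.
80th percentile ≈ 80 + ((52.8 − 46) / 13) × 10 = 85.2308

85.23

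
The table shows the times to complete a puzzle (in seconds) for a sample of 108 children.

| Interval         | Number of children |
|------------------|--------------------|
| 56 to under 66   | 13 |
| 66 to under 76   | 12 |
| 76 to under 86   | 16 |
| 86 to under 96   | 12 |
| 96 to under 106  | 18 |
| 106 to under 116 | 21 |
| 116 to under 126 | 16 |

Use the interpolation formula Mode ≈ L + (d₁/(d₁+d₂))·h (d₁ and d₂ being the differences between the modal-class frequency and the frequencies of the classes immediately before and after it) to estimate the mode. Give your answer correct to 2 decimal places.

109.75

Modal class: 106 to under 116 (highest frequency 21).
d₁ = 21 − 18 = 3, d₂ = 21 − 16 = 5
Mode ≈ 106 + (3/(3+5)) × 10 = 106 + 3.7500 = 109.7500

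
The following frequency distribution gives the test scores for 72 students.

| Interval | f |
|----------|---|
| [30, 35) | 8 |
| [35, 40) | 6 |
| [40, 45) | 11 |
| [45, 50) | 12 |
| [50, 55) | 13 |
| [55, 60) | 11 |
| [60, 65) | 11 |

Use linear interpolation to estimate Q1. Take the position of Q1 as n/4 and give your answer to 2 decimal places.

41.82

Cumulative frequencies: 8, 14, 25, 37, 50, 61, 72
n = 72; position = n/4 = 18.
This falls in the class [40, 45): L = 40, F = 14, f = 11, h = 5.
Lower quartile ≈ 40 + ((18 − 14) / 11) × 5 = 41.8182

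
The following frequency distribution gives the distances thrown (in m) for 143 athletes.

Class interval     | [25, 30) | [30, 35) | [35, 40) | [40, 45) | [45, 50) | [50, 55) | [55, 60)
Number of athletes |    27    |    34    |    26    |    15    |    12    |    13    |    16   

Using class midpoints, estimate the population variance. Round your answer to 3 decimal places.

Midpoints: 27.5, 32.5, 37.5, 42.5, 47.5, 52.5, 57.5
n = 143, Σfm = 5632.5, mean = 39.3881
Σfm² = 235793.75
Σf(m − x̄)² = Σfm² − (Σfm)²/n = 235793.75 − 5632.5²/143 = 13940.2098
Population variance = 13940.2098 / 143 = 97.4840

97.484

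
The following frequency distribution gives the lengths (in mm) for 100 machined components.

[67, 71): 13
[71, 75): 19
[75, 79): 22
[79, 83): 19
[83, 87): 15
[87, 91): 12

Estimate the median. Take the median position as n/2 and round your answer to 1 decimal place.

Cumulative frequencies: 13, 32, 54, 73, 88, 100
n = 100; position = n/2 = 50.
This falls in the class [75, 79): L = 75, F = 32, f = 22, h = 4.
Median ≈ 75 + ((50 − 32) / 22) × 4 = 78.2727

78.3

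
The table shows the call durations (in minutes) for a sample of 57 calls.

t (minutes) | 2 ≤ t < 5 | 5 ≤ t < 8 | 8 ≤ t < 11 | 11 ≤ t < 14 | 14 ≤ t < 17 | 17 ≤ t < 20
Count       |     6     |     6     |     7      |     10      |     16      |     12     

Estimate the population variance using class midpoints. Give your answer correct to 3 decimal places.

23.501

Midpoints: 3.5, 6.5, 9.5, 12.5, 15.5, 18.5
n = 57, Σfm = 721.5, mean = 12.6579
Σfm² = 10472.25
Σf(m − x̄)² = Σfm² − (Σfm)²/n = 10472.25 − 721.5²/57 = 1339.5789
Population variance = 1339.5789 / 57 = 23.5014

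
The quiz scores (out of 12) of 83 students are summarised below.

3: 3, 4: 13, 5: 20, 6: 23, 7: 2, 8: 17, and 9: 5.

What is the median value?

Cumulative frequencies: 3, 16, 36, 59, 61, 78, 83
n = 83, so the median is the value in position (n+1)/2 = 42.
Position 42 falls at value 6.

6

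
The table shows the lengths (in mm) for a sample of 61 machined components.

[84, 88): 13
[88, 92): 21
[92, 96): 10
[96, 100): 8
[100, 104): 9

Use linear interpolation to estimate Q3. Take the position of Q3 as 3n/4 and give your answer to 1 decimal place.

96.9

Cumulative frequencies: 13, 34, 44, 52, 61
n = 61; position = 3n/4 = 45.75.
This falls in the class [96, 100): L = 96, F = 44, f = 8, h = 4.
Upper quartile ≈ 96 + ((45.75 − 44) / 8) × 4 = 96.8750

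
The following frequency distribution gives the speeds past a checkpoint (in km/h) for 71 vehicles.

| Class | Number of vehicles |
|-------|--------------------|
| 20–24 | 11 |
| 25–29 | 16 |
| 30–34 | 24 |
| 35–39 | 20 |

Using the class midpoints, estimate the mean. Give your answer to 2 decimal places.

Midpoints: 22, 27, 32, 37
Σfm = 11×22 + 16×27 + 24×32 + 20×37 = 2182
n = Σf = 71
Mean = 2182 / 71 = 30.7324

30.73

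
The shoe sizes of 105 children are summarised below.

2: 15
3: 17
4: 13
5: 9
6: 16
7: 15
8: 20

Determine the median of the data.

5

Cumulative frequencies: 15, 32, 45, 54, 70, 85, 105
n = 105, so the median is the value in position (n+1)/2 = 53.
Position 53 falls at value 5.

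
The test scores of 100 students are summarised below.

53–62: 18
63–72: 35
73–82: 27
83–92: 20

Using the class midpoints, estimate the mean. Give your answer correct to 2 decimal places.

72.40

Midpoints: 57.5, 67.5, 77.5, 87.5
Σfm = 18×57.5 + 35×67.5 + 27×77.5 + 20×87.5 = 7240
n = Σf = 100
Mean = 7240 / 100 = 72.4000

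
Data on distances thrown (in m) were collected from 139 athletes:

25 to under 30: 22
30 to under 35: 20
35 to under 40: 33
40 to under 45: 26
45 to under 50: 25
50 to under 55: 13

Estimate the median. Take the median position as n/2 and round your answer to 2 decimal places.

39.17

Cumulative frequencies: 22, 42, 75, 101, 126, 139
n = 139; position = n/2 = 69.5.
This falls in the class 35 to under 40: L = 35, F = 42, f = 33, h = 5.
Median ≈ 35 + ((69.5 − 42) / 33) × 5 = 39.1667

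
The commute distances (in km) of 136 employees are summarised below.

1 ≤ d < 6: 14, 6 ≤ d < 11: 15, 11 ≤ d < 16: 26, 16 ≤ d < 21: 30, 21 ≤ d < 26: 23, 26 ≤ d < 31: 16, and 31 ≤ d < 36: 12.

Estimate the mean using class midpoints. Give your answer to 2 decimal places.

18.24

Midpoints: 3.5, 8.5, 13.5, 18.5, 23.5, 28.5, 33.5
Σfm = 14×3.5 + 15×8.5 + 26×13.5 + 30×18.5 + 23×23.5 + 16×28.5 + 12×33.5 = 2481
n = Σf = 136
Mean = 2481 / 136 = 18.2426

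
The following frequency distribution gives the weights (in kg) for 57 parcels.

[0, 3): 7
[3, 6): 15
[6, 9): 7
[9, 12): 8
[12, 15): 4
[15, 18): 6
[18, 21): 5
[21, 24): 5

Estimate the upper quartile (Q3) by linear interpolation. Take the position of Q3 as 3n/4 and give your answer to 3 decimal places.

15.875

Cumulative frequencies: 7, 22, 29, 37, 41, 47, 52, 57
n = 57; position = 3n/4 = 42.75.
This falls in the class [15, 18): L = 15, F = 41, f = 6, h = 3.
Upper quartile ≈ 15 + ((42.75 − 41) / 6) × 3 = 15.8750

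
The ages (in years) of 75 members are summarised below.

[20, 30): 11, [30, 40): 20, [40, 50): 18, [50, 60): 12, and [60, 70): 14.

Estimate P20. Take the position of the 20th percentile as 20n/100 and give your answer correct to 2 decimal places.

32.00

Cumulative frequencies: 11, 31, 49, 61, 75
n = 75; position = 20n/100 = 15.
This falls in the class [30, 40): L = 30, F = 11, f = 20, h = 10.
20th percentile ≈ 30 + ((15 − 11) / 20) × 10 = 32.0000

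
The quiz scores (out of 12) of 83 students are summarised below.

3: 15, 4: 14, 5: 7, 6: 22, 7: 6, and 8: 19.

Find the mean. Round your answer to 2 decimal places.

5.57

Values: 3, 4, 5, 6, 7, 8
Σfx = 15×3 + 14×4 + 7×5 + 22×6 + 6×7 + 19×8 = 462
n = Σf = 83
Mean = 462 / 83 = 5.5663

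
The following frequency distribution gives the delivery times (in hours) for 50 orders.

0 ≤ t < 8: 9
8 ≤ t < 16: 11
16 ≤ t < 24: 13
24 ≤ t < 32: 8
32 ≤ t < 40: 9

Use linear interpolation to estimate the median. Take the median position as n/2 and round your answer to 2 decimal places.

Cumulative frequencies: 9, 20, 33, 41, 50
n = 50; position = n/2 = 25.
This falls in the class 16 ≤ t < 24: L = 16, F = 20, f = 13, h = 8.
Median ≈ 16 + ((25 − 20) / 13) × 8 = 19.0769

19.08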